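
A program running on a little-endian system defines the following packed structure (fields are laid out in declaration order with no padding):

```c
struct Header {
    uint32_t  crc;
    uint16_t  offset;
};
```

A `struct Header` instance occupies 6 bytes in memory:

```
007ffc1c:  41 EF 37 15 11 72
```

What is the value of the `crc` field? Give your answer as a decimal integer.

355987265

`crc` is the first field, at byte offset 0, occupying 4 bytes.
Bytes at offsets 0..3: 41 EF 37 15.
Little-endian: lowest address holds the least-significant byte.
Reassemble most-significant byte first: 15 37 EF 41 → 0x1537EF41.
0x1537EF41 = 355987265.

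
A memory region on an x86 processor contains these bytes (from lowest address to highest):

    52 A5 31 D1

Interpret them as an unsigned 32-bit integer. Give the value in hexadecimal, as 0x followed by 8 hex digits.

Little-endian stores the least-significant byte at the lowest address.
Reassemble most-significant byte first: D1 31 A5 52 → 0xD131A552.

0xD131A552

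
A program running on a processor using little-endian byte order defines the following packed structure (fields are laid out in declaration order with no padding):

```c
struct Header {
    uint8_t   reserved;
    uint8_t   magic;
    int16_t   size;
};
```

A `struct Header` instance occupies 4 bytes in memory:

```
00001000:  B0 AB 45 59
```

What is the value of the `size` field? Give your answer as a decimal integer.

`size` follows `reserved` (1 B), `magic` (1 B), so it starts at offset 1 + 1 = 2 and occupies 2 bytes.
Bytes at offsets 2..3: 45 59.
In little-endian order the low byte comes first in memory.
Reassemble most-significant byte first: 59 45 → 0x5945.
0x5945 = 22853.

22853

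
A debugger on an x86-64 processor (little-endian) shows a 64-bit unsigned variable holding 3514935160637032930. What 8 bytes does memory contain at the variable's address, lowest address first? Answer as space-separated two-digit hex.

3514935160637032930 in hexadecimal, padded to 64 bits, is 0x30C78EE7DA4D09E2.
Split into bytes (most-significant first): 30 C7 8E E7 DA 4D 09 E2.
Little-endian: lowest address holds the least-significant byte.
So at ascending addresses the bytes are E2 09 4D DA E7 8E C7 30.

E2 09 4D DA E7 8E C7 30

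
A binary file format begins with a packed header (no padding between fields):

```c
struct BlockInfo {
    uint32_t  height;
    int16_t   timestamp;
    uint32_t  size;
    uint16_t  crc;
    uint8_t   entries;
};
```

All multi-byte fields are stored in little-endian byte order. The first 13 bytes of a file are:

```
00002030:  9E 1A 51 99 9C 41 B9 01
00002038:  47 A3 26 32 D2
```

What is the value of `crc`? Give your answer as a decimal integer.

12838

`crc` follows `height` (4 B), `timestamp` (2 B), `size` (4 B), so it starts at offset 4 + 2 + 4 = 10 and occupies 2 bytes.
Bytes at offsets 10..11: 26 32.
In little-endian order the low byte comes first in memory.
Reassemble most-significant byte first: 32 26 → 0x3226.
0x3226 = 12838.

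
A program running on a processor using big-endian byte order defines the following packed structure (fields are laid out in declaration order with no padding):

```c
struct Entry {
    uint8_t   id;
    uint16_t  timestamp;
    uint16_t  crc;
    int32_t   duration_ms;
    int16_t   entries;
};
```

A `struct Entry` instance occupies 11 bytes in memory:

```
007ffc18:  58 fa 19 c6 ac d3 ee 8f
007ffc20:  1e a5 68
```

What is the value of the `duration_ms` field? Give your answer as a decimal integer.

-739340514

`duration_ms` follows `id` (1 B), `timestamp` (2 B), `crc` (2 B), so it starts at offset 1 + 2 + 2 = 5 and occupies 4 bytes.
Bytes at offsets 5..8: D3 EE 8F 1E.
Big-endian: lowest address holds the most-significant byte.
The bytes are already most-significant first: 0xD3EE8F1E.
Top bit is set, so as a signed 32-bit value this is 0xD3EE8F1E − 2^32 = -739340514.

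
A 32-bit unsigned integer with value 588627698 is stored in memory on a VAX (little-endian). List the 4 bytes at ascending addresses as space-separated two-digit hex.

F2 BE 15 23

588627698 in hexadecimal, padded to 32 bits, is 0x2315BEF2.
Split into bytes (most-significant first): 23 15 BE F2.
Little-endian stores the least-significant byte at the lowest address.
So at ascending addresses the bytes are F2 BE 15 23.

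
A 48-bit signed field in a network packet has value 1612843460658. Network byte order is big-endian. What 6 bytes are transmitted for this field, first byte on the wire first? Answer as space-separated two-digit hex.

1612843460658 in hexadecimal, padded to 48 bits, is 0x017784F62832.
Split into bytes (most-significant first): 01 77 84 F6 28 32.
In big-endian order the high byte comes first in memory.
So the memory order matches the most-significant-first order: 01 77 84 F6 28 32.

01 77 84 F6 28 32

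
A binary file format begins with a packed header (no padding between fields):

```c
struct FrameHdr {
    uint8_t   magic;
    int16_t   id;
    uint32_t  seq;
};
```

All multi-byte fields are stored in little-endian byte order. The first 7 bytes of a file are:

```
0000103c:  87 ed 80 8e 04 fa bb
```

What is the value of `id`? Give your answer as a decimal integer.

-32531

`id` follows `magic` (1 byte), so it starts at byte offset 1 and occupies 2 bytes.
Bytes at offsets 1..2: ED 80.
In little-endian order the low byte comes first in memory.
Reassemble most-significant byte first: 80 ED → 0x80ED.
Top bit is set, so as a signed 16-bit value this is 0x80ED − 2^16 = -32531.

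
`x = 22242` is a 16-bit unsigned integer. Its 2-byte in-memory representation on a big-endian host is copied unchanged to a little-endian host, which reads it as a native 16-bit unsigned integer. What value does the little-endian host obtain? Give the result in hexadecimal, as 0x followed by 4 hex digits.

0xE256

22242 in 16-bit hexadecimal is 0x56E2.
Stored big-endian, the bytes at ascending addresses are 56 E2.
Read back as little-endian, the first byte is least significant, giving 0xE256.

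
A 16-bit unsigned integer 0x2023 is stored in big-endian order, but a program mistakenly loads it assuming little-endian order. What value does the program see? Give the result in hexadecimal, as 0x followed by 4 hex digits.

0x2320

Stored big-endian, the bytes at ascending addresses are 20 23.
Read back as little-endian, the first byte is least significant, giving 0x2320.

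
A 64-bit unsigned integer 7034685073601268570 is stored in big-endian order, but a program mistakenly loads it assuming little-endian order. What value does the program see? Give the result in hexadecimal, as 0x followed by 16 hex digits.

7034685073601268570 in 64-bit hexadecimal is 0x61A038CD96BF0B5A.
Stored big-endian, the bytes at ascending addresses are 61 A0 38 CD 96 BF 0B 5A.
Read back as little-endian, the first byte is least significant, giving 0x5A0BBF96CD38A061.

0x5A0BBF96CD38A061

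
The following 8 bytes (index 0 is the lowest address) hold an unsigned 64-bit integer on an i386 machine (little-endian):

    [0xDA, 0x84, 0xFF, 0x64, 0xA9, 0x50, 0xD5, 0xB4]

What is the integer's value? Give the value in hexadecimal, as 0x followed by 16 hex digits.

0xB4D550A964FF84DA

Little-endian: lowest address holds the least-significant byte.
Reassemble most-significant byte first: B4 D5 50 A9 64 FF 84 DA → 0xB4D550A964FF84DA.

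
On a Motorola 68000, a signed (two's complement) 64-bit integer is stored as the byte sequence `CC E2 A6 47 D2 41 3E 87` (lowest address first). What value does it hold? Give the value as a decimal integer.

-3683198717835264377

Big-endian stores the most-significant byte at the lowest address.
The bytes are already most-significant first: 0xCCE2A647D2413E87.
Top bit is set, so as a signed 64-bit value this is 0xCCE2A647D2413E87 − 2^64 = -3683198717835264377.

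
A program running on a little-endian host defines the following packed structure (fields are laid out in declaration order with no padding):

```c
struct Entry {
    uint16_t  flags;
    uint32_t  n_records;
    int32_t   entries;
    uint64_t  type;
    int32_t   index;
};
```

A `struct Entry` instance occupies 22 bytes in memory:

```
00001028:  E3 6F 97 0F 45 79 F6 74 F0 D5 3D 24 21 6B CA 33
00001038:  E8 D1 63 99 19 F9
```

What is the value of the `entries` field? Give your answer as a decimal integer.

-705661706

`entries` follows `flags` (2 B), `n_records` (4 B), so it starts at offset 2 + 4 = 6 and occupies 4 bytes.
Bytes at offsets 6..9: F6 74 F0 D5.
Little-endian stores the least-significant byte at the lowest address.
Reassemble most-significant byte first: D5 F0 74 F6 → 0xD5F074F6.
Top bit is set, so as a signed 32-bit value this is 0xD5F074F6 − 2^32 = -705661706.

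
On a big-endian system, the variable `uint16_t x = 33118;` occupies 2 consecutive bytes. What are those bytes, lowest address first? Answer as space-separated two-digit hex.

81 5E

33118 in hexadecimal, padded to 16 bits, is 0x815E.
Split into bytes (most-significant first): 81 5E.
Big-endian stores the most-significant byte at the lowest address.
So the memory order matches the most-significant-first order: 81 5E.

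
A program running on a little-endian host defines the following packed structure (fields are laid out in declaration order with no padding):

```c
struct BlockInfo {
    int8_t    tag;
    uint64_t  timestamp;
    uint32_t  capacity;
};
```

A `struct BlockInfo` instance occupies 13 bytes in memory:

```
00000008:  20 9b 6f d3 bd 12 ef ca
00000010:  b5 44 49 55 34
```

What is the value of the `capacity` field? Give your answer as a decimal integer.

878004548

`capacity` follows `tag` (1 B), `timestamp` (8 B), so it starts at offset 1 + 8 = 9 and occupies 4 bytes.
Bytes at offsets 9..12: 44 49 55 34.
Little-endian stores the least-significant byte at the lowest address.
Reassemble most-significant byte first: 34 55 49 44 → 0x34554944.
0x34554944 = 878004548.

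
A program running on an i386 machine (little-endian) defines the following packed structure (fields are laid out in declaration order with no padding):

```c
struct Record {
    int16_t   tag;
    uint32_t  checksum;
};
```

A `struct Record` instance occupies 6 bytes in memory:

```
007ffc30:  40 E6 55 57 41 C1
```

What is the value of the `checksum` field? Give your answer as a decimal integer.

3242284885

`checksum` follows `tag` (2 bytes), so it starts at byte offset 2 and occupies 4 bytes.
Bytes at offsets 2..5: 55 57 41 C1.
In little-endian order the low byte comes first in memory.
Reassemble most-significant byte first: C1 41 57 55 → 0xC1415755.
0xC1415755 = 3242284885.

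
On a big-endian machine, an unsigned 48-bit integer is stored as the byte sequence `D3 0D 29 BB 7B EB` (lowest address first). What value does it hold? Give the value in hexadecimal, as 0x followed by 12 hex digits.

In big-endian order the high byte comes first in memory.
The bytes are already most-significant first: 0xD30D29BB7BEB.

0xD30D29BB7BEB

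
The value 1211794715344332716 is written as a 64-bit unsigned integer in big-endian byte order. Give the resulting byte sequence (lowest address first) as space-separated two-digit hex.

1211794715344332716 in hexadecimal, padded to 64 bits, is 0x10D128DF8CCB67AC.
Split into bytes (most-significant first): 10 D1 28 DF 8C CB 67 AC.
Big-endian: lowest address holds the most-significant byte.
So the memory order matches the most-significant-first order: 10 D1 28 DF 8C CB 67 AC.

10 D1 28 DF 8C CB 67 AC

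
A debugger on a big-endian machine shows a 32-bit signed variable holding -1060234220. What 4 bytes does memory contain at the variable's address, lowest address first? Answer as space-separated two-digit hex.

C0 CE 1C 14

Two's complement of -1060234220 in 32 bits: 1060234220 = 0x3F31E3EC; invert → 0xC0CE1C13; add 1 → 0xC0CE1C14.
Split into bytes (most-significant first): C0 CE 1C 14.
In big-endian order the high byte comes first in memory.
So the memory order matches the most-significant-first order: C0 CE 1C 14.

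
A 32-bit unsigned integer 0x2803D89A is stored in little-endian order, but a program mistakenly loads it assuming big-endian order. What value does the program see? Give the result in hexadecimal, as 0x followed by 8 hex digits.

Stored little-endian, the bytes at ascending addresses are 9A D8 03 28.
Read back as big-endian, the last byte is least significant, giving 0x9AD80328.

0x9AD80328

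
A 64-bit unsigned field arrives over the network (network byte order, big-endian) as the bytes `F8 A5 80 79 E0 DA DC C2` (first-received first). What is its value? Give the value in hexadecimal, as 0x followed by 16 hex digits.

In big-endian order the high byte comes first in memory.
The bytes are already most-significant first: 0xF8A58079E0DADCC2.

0xF8A58079E0DADCC2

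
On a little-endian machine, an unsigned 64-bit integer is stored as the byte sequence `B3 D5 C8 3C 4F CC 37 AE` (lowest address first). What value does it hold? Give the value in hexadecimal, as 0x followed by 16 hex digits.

0xAE37CC4F3CC8D5B3

In little-endian order the low byte comes first in memory.
Reassemble most-significant byte first: AE 37 CC 4F 3C C8 D5 B3 → 0xAE37CC4F3CC8D5B3.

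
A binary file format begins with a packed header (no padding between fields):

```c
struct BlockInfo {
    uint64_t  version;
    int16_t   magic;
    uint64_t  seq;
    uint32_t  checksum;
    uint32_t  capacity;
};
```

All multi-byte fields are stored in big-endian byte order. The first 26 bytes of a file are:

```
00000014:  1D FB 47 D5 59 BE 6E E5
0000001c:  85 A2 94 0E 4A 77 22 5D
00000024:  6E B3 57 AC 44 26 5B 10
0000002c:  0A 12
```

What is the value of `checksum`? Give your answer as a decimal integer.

`checksum` follows `version` (8 B), `magic` (2 B), `seq` (8 B), so it starts at offset 8 + 2 + 8 = 18 and occupies 4 bytes.
Bytes at offsets 18..21: 57 AC 44 26.
Big-endian: lowest address holds the most-significant byte.
The bytes are already most-significant first: 0x57AC4426.
0x57AC4426 = 1470907430.

1470907430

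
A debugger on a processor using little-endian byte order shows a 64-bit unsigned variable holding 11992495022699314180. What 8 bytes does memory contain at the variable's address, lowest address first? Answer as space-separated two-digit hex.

11992495022699314180 in hexadecimal, padded to 64 bits, is 0xA66DE6AF26A1FC04.
Split into bytes (most-significant first): A6 6D E6 AF 26 A1 FC 04.
Little-endian: lowest address holds the least-significant byte.
So at ascending addresses the bytes are 04 FC A1 26 AF E6 6D A6.

04 FC A1 26 AF E6 6D A6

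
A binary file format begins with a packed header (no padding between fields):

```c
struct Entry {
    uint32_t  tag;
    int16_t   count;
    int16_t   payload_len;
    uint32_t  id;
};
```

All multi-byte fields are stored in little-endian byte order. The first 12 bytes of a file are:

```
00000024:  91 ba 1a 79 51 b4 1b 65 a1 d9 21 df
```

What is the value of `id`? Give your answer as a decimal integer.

3743537569

`id` follows `tag` (4 B), `count` (2 B), `payload_len` (2 B), so it starts at offset 4 + 2 + 2 = 8 and occupies 4 bytes.
Bytes at offsets 8..11: A1 D9 21 DF.
In little-endian order the low byte comes first in memory.
Reassemble most-significant byte first: DF 21 D9 A1 → 0xDF21D9A1.
0xDF21D9A1 = 3743537569.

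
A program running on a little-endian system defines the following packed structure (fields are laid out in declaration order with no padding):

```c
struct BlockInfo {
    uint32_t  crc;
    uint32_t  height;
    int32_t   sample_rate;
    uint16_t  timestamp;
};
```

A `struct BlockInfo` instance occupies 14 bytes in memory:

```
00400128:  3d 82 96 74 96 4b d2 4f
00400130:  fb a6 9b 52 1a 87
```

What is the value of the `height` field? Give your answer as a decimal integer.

1339181974

`height` follows `crc` (4 bytes), so it starts at byte offset 4 and occupies 4 bytes.
Bytes at offsets 4..7: 96 4B D2 4F.
In little-endian order the low byte comes first in memory.
Reassemble most-significant byte first: 4F D2 4B 96 → 0x4FD24B96.
0x4FD24B96 = 1339181974.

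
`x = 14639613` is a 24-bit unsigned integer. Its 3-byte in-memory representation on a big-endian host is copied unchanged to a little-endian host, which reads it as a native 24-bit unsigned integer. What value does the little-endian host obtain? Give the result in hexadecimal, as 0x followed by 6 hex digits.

0xFD61DF

14639613 in 24-bit hexadecimal is 0xDF61FD.
Stored big-endian, the bytes at ascending addresses are DF 61 FD.
Read back as little-endian, the first byte is least significant, giving 0xFD61DF.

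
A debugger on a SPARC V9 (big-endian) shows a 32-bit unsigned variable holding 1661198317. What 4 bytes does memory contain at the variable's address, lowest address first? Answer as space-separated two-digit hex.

63 03 DF ED

1661198317 in hexadecimal, padded to 32 bits, is 0x6303DFED.
Split into bytes (most-significant first): 63 03 DF ED.
In big-endian order the high byte comes first in memory.
So the memory order matches the most-significant-first order: 63 03 DF ED.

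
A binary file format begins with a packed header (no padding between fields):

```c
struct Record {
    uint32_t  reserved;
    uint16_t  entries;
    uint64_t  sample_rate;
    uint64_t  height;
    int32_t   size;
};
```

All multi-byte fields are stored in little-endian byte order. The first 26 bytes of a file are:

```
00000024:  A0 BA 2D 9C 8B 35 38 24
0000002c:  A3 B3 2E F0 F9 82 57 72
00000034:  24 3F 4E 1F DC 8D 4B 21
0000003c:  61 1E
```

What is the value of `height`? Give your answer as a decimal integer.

`height` follows `reserved` (4 B), `entries` (2 B), `sample_rate` (8 B), so it starts at offset 4 + 2 + 8 = 14 and occupies 8 bytes.
Bytes at offsets 14..21: 57 72 24 3F 4E 1F DC 8D.
Little-endian: lowest address holds the least-significant byte.
Reassemble most-significant byte first: 8D DC 1F 4E 3F 24 72 57 → 0x8DDC1F4E3F247257.
0x8DDC1F4E3F247257 = 10222079675151446615.

10222079675151446615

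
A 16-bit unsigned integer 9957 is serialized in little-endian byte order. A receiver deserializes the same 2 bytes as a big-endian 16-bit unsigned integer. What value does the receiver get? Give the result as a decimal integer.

58662

9957 in 16-bit hexadecimal is 0x26E5.
Stored little-endian, the bytes at ascending addresses are E5 26.
Read back as big-endian, the last byte is least significant, giving 0xE526.
0xE526 = 58662.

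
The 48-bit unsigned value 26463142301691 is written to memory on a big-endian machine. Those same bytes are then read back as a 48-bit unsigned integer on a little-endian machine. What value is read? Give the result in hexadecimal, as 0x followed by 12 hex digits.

26463142301691 in 48-bit hexadecimal is 0x18116E324FFB.
Stored big-endian, the bytes at ascending addresses are 18 11 6E 32 4F FB.
Read back as little-endian, the first byte is least significant, giving 0xFB4F326E1118.

0xFB4F326E1118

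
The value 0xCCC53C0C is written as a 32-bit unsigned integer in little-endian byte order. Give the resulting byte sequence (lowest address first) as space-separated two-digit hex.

Split into bytes (most-significant first): CC C5 3C 0C.
Little-endian stores the least-significant byte at the lowest address.
So at ascending addresses the bytes are 0C 3C C5 CC.

0C 3C C5 CC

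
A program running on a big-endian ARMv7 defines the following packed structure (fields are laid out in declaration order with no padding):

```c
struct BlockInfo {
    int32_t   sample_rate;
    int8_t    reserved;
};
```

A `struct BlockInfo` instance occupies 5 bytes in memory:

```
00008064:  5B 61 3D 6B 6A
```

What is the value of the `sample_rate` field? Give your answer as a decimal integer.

`sample_rate` is the first field, at byte offset 0, occupying 4 bytes.
Bytes at offsets 0..3: 5B 61 3D 6B.
Big-endian stores the most-significant byte at the lowest address.
The bytes are already most-significant first: 0x5B613D6B.
0x5B613D6B = 1533099371.

1533099371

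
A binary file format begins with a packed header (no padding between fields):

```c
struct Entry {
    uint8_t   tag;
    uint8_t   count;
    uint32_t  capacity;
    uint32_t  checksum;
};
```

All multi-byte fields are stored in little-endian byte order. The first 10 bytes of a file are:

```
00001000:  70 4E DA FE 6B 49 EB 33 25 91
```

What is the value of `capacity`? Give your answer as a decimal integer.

`capacity` follows `tag` (1 B), `count` (1 B), so it starts at offset 1 + 1 = 2 and occupies 4 bytes.
Bytes at offsets 2..5: DA FE 6B 49.
Little-endian: lowest address holds the least-significant byte.
Reassemble most-significant byte first: 49 6B FE DA → 0x496BFEDA.
0x496BFEDA = 1231814362.

1231814362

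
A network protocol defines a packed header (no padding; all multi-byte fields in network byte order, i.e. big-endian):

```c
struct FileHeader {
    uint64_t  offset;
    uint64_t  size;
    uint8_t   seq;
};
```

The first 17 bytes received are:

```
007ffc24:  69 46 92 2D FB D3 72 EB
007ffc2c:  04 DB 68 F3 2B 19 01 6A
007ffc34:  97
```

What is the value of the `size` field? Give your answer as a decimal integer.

`size` follows `offset` (8 bytes), so it starts at byte offset 8 and occupies 8 bytes.
Bytes at offsets 8..15: 04 DB 68 F3 2B 19 01 6A.
In big-endian order the high byte comes first in memory.
The bytes are already most-significant first: 0x04DB68F32B19016A.
0x04DB68F32B19016A = 349988789660746090.

349988789660746090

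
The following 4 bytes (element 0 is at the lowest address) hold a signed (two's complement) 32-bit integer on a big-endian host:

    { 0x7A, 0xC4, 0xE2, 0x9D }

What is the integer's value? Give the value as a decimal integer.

Big-endian stores the most-significant byte at the lowest address.
The bytes are already most-significant first: 0x7AC4E29D.
0x7AC4E29D = 2059723421.

2059723421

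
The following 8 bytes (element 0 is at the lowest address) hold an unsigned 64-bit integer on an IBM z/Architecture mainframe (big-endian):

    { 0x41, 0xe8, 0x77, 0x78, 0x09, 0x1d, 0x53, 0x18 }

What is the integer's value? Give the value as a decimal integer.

In big-endian order the high byte comes first in memory.
The bytes are already most-significant first: 0x41E87778091D5318.
0x41E87778091D5318 = 4749177164494885656.

4749177164494885656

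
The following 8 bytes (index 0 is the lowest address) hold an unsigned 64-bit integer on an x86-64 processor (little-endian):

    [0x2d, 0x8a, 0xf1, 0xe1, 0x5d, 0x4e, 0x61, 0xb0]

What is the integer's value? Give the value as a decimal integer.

12709525788545878573

Little-endian: lowest address holds the least-significant byte.
Reassemble most-significant byte first: B0 61 4E 5D E1 F1 8A 2D → 0xB0614E5DE1F18A2D.
0xB0614E5DE1F18A2D = 12709525788545878573.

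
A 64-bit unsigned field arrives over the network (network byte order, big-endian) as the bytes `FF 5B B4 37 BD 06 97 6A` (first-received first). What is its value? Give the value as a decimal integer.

In big-endian order the high byte comes first in memory.
The bytes are already most-significant first: 0xFF5BB437BD06976A.
0xFF5BB437BD06976A = 18400498854039820138.

18400498854039820138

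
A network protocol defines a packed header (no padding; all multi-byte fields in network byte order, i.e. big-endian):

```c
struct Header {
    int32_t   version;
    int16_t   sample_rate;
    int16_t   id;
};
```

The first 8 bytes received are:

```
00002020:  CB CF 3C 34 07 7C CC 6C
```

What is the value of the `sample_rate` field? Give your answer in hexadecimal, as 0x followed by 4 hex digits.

`sample_rate` follows `version` (4 bytes), so it starts at byte offset 4 and occupies 2 bytes.
Bytes at offsets 4..5: 07 7C.
In big-endian order the high byte comes first in memory.
The bytes are already most-significant first: 0x077C.

0x077C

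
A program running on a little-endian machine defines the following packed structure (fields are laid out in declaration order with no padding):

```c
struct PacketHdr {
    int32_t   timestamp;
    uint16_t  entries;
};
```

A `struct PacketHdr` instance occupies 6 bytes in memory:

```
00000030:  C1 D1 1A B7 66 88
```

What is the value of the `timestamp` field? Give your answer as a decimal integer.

`timestamp` is the first field, at byte offset 0, occupying 4 bytes.
Bytes at offsets 0..3: C1 D1 1A B7.
Little-endian: lowest address holds the least-significant byte.
Reassemble most-significant byte first: B7 1A D1 C1 → 0xB71AD1C1.
Top bit is set, so as a signed 32-bit value this is 0xB71AD1C1 − 2^32 = -1222979135.

-1222979135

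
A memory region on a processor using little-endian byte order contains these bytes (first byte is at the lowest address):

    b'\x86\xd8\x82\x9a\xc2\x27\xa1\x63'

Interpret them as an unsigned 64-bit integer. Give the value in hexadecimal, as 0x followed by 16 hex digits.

Little-endian stores the least-significant byte at the lowest address.
Reassemble most-significant byte first: 63 A1 27 C2 9A 82 D8 86 → 0x63A127C29A82D886.

0x63A127C29A82D886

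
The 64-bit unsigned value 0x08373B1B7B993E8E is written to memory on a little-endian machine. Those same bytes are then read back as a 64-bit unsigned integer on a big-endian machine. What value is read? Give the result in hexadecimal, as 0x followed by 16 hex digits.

Stored little-endian, the bytes at ascending addresses are 8E 3E 99 7B 1B 3B 37 08.
Read back as big-endian, the last byte is least significant, giving 0x8E3E997B1B3B3708.

0x8E3E997B1B3B3708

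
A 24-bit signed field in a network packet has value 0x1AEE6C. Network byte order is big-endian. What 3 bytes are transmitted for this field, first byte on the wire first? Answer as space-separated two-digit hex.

Split into bytes (most-significant first): 1A EE 6C.
Big-endian: lowest address holds the most-significant byte.
So the memory order matches the most-significant-first order: 1A EE 6C.

1A EE 6C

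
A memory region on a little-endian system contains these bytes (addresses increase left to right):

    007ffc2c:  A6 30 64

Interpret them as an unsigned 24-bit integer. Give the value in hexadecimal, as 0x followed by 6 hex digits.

0x6430A6

Little-endian stores the least-significant byte at the lowest address.
Reassemble most-significant byte first: 64 30 A6 → 0x6430A6.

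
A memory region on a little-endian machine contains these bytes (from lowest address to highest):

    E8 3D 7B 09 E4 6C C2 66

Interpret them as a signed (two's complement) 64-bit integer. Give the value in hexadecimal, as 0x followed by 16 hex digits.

0x66C26CE4097B3DE8

Little-endian stores the least-significant byte at the lowest address.
Reassemble most-significant byte first: 66 C2 6C E4 09 7B 3D E8 → 0x66C26CE4097B3DE8.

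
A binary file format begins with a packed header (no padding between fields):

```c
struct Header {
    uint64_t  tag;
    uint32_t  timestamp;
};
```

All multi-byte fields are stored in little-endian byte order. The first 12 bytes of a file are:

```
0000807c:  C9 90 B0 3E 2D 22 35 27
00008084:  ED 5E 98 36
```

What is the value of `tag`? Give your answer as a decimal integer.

`tag` is the first field, at byte offset 0, occupying 8 bytes.
Bytes at offsets 0..7: C9 90 B0 3E 2D 22 35 27.
In little-endian order the low byte comes first in memory.
Reassemble most-significant byte first: 27 35 22 2D 3E B0 90 C9 → 0x2735222D3EB090C9.
0x2735222D3EB090C9 = 2825201918965485769.

2825201918965485769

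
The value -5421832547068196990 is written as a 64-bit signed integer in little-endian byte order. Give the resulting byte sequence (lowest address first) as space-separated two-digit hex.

82 47 59 48 06 C8 C1 B4

Two's complement of -5421832547068196990 in 64 bits: 5421832547068196990 = 0x4B3E37F9B7A6B87E; invert → 0xB4C1C80648594781; add 1 → 0xB4C1C80648594782.
Split into bytes (most-significant first): B4 C1 C8 06 48 59 47 82.
Little-endian stores the least-significant byte at the lowest address.
So at ascending addresses the bytes are 82 47 59 48 06 C8 C1 B4.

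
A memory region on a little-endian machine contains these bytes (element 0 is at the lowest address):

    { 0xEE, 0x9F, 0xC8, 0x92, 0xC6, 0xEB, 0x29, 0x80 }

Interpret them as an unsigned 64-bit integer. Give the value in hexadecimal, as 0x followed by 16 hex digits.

0x8029EBC692C89FEE

In little-endian order the low byte comes first in memory.
Reassemble most-significant byte first: 80 29 EB C6 92 C8 9F EE → 0x8029EBC692C89FEE.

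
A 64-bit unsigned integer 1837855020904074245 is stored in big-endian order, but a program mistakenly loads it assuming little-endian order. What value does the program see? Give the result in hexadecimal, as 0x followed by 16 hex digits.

0x05CCA775675F8119

1837855020904074245 in 64-bit hexadecimal is 0x19815F6775A7CC05.
Stored big-endian, the bytes at ascending addresses are 19 81 5F 67 75 A7 CC 05.
Read back as little-endian, the first byte is least significant, giving 0x05CCA775675F8119.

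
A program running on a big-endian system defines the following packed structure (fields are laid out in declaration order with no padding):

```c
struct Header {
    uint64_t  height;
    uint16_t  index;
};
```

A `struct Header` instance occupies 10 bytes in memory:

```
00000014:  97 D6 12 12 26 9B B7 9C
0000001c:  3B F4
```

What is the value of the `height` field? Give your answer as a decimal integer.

10940952213909649308

`height` is the first field, at byte offset 0, occupying 8 bytes.
Bytes at offsets 0..7: 97 D6 12 12 26 9B B7 9C.
In big-endian order the high byte comes first in memory.
The bytes are already most-significant first: 0x97D61212269BB79C.
0x97D61212269BB79C = 10940952213909649308.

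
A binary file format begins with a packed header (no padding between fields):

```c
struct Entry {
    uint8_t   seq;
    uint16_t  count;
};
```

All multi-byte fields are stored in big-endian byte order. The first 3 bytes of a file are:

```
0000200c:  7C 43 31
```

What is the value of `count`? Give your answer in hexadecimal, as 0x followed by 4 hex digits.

0x4331

`count` follows `seq` (1 byte), so it starts at byte offset 1 and occupies 2 bytes.
Bytes at offsets 1..2: 43 31.
Big-endian: lowest address holds the most-significant byte.
The bytes are already most-significant first: 0x4331.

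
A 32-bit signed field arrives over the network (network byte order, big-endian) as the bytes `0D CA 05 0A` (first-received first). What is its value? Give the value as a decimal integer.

231343370

Big-endian: lowest address holds the most-significant byte.
The bytes are already most-significant first: 0x0DCA050A.
0x0DCA050A = 231343370.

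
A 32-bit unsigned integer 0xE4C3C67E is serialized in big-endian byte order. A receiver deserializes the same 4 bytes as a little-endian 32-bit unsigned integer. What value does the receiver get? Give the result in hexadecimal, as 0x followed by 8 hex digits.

0x7EC6C3E4

Stored big-endian, the bytes at ascending addresses are E4 C3 C6 7E.
Read back as little-endian, the first byte is least significant, giving 0x7EC6C3E4.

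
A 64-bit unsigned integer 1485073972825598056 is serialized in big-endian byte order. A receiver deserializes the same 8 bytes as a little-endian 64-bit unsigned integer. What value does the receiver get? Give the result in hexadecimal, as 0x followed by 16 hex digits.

1485073972825598056 in 64-bit hexadecimal is 0x149C0AE8F772A868.
Stored big-endian, the bytes at ascending addresses are 14 9C 0A E8 F7 72 A8 68.
Read back as little-endian, the first byte is least significant, giving 0x68A872F7E80A9C14.

0x68A872F7E80A9C14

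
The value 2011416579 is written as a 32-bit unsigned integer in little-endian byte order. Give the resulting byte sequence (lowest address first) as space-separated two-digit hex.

03 C8 E3 77

2011416579 in hexadecimal, padded to 32 bits, is 0x77E3C803.
Split into bytes (most-significant first): 77 E3 C8 03.
Little-endian stores the least-significant byte at the lowest address.
So at ascending addresses the bytes are 03 C8 E3 77.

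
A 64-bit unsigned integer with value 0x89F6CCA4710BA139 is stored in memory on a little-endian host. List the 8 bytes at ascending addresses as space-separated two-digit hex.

39 A1 0B 71 A4 CC F6 89

Split into bytes (most-significant first): 89 F6 CC A4 71 0B A1 39.
Little-endian stores the least-significant byte at the lowest address.
So at ascending addresses the bytes are 39 A1 0B 71 A4 CC F6 89.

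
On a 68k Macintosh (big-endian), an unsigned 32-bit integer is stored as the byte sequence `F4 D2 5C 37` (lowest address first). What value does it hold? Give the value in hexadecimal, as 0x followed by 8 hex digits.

0xF4D25C37

Big-endian: lowest address holds the most-significant byte.
The bytes are already most-significant first: 0xF4D25C37.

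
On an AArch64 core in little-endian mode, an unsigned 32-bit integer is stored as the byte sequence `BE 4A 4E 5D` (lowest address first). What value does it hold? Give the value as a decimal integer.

Little-endian stores the least-significant byte at the lowest address.
Reassemble most-significant byte first: 5D 4E 4A BE → 0x5D4E4ABE.
0x5D4E4ABE = 1565412030.

1565412030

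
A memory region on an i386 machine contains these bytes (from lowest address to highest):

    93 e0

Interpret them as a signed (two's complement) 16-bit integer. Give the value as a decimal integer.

-8045

In little-endian order the low byte comes first in memory.
Reassemble most-significant byte first: E0 93 → 0xE093.
Top bit is set, so as a signed 16-bit value this is 0xE093 − 2^16 = -8045.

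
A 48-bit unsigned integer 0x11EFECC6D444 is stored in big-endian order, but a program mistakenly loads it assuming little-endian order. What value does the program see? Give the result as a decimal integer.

Stored big-endian, the bytes at ascending addresses are 11 EF EC C6 D4 44.
Read back as little-endian, the first byte is least significant, giving 0x44D4C6ECEF11.
0x44D4C6ECEF11 = 75680661171985.

75680661171985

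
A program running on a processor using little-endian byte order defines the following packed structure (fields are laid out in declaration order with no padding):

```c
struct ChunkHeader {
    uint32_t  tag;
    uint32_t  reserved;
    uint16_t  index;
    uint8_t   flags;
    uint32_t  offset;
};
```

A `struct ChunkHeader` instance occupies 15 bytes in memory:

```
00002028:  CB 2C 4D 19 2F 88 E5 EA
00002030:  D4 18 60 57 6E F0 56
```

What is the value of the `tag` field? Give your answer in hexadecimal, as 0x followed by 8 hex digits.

0x194D2CCB

`tag` is the first field, at byte offset 0, occupying 4 bytes.
Bytes at offsets 0..3: CB 2C 4D 19.
Little-endian: lowest address holds the least-significant byte.
Reassemble most-significant byte first: 19 4D 2C CB → 0x194D2CCB.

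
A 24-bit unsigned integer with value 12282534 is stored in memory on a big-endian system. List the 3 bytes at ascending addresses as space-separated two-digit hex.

BB 6A A6

12282534 in hexadecimal, padded to 24 bits, is 0xBB6AA6.
Split into bytes (most-significant first): BB 6A A6.
In big-endian order the high byte comes first in memory.
So the memory order matches the most-significant-first order: BB 6A A6.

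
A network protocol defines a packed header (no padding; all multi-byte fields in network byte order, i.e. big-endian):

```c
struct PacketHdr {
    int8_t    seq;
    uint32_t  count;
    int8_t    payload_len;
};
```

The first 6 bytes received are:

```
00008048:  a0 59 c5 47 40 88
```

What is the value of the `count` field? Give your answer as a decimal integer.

`count` follows `seq` (1 byte), so it starts at byte offset 1 and occupies 4 bytes.
Bytes at offsets 1..4: 59 C5 47 40.
Big-endian: lowest address holds the most-significant byte.
The bytes are already most-significant first: 0x59C54740.
0x59C54740 = 1506101056.

1506101056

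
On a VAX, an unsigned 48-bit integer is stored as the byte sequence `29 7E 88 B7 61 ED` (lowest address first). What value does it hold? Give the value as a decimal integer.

261003946786345

Little-endian: lowest address holds the least-significant byte.
Reassemble most-significant byte first: ED 61 B7 88 7E 29 → 0xED61B7887E29.
0xED61B7887E29 = 261003946786345.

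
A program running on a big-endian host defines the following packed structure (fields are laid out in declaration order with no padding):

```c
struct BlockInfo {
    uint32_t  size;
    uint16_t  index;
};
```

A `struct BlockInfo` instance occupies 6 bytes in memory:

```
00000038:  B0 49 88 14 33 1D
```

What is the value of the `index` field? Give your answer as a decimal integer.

13085

`index` follows `size` (4 bytes), so it starts at byte offset 4 and occupies 2 bytes.
Bytes at offsets 4..5: 33 1D.
In big-endian order the high byte comes first in memory.
The bytes are already most-significant first: 0x331D.
0x331D = 13085.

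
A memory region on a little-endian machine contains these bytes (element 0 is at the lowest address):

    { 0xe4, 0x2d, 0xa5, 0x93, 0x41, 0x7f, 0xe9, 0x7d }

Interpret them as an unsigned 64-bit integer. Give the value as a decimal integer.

Little-endian stores the least-significant byte at the lowest address.
Reassemble most-significant byte first: 7D E9 7F 41 93 A5 2D E4 → 0x7DE97F4193A52DE4.
0x7DE97F4193A52DE4 = 9072922843941252580.

9072922843941252580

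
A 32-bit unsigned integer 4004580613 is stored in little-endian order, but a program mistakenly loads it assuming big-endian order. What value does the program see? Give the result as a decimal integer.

4004580613 in 32-bit hexadecimal is 0xEEB10D05.
Stored little-endian, the bytes at ascending addresses are 05 0D B1 EE.
Read back as big-endian, the last byte is least significant, giving 0x050DB1EE.
0x050DB1EE = 84783598.

84783598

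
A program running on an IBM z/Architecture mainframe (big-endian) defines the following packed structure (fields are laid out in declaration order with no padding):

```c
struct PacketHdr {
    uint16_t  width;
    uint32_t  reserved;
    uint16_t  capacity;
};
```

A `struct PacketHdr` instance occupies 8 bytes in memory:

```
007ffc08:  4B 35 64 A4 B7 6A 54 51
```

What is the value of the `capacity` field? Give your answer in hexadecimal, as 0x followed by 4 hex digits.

`capacity` follows `width` (2 B), `reserved` (4 B), so it starts at offset 2 + 4 = 6 and occupies 2 bytes.
Bytes at offsets 6..7: 54 51.
Big-endian stores the most-significant byte at the lowest address.
The bytes are already most-significant first: 0x5451.

0x5451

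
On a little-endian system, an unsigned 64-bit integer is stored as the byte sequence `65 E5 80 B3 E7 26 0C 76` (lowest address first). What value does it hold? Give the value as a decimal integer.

8506216572786894181

Little-endian stores the least-significant byte at the lowest address.
Reassemble most-significant byte first: 76 0C 26 E7 B3 80 E5 65 → 0x760C26E7B380E565.
0x760C26E7B380E565 = 8506216572786894181.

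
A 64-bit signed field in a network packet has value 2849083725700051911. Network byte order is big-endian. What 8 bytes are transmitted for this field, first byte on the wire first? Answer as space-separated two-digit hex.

27 89 FA 8D AD B2 B3 C7

2849083725700051911 in hexadecimal, padded to 64 bits, is 0x2789FA8DADB2B3C7.
Split into bytes (most-significant first): 27 89 FA 8D AD B2 B3 C7.
Big-endian stores the most-significant byte at the lowest address.
So the memory order matches the most-significant-first order: 27 89 FA 8D AD B2 B3 C7.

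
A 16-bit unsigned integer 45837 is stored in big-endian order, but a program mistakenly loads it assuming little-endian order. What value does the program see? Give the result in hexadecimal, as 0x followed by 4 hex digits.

0x0DB3

45837 in 16-bit hexadecimal is 0xB30D.
Stored big-endian, the bytes at ascending addresses are B3 0D.
Read back as little-endian, the first byte is least significant, giving 0x0DB3.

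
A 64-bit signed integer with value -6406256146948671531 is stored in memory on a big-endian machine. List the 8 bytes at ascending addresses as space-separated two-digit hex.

A7 18 67 F9 E4 F6 37 D5

Two's complement of -6406256146948671531 in 64 bits: 6406256146948671531 = 0x58E798061B09C82B; invert → 0xA71867F9E4F637D4; add 1 → 0xA71867F9E4F637D5.
Split into bytes (most-significant first): A7 18 67 F9 E4 F6 37 D5.
Big-endian stores the most-significant byte at the lowest address.
So the memory order matches the most-significant-first order: A7 18 67 F9 E4 F6 37 D5.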